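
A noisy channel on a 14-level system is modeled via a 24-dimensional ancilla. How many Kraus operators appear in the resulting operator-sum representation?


Tracing out the environment in an orthonormal basis {|i>_E} gives Kraus operators K_i = <i|_E U |0>_E.
Number of Kraus operators = dim(H_env) = d_env
= 24

24


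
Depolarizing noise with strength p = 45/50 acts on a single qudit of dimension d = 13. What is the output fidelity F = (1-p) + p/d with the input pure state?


F = (1-p) + p/d
= (1 - 0.9000) + 0.9000/13
= 0.1000 + 0.0692
= 0.1692

0.1692


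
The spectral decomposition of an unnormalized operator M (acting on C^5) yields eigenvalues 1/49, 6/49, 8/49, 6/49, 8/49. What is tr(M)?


tr(M) = sum of eigenvalues
= 1/49 + 6/49 + 8/49 + 6/49 + 8/49
= 29/49
= 0.5918

0.5918


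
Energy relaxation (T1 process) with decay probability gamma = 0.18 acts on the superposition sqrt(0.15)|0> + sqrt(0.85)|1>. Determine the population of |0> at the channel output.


For amplitude damping with parameter gamma on state sqrt(a)|0> + sqrt(b)|1>:
alpha^2 = 0.15, beta^2 = 0.85
P(|0>) = alpha^2 + gamma * beta^2
= 0.15 + 0.18 * 0.85
= 0.15 + 0.1530
= 0.3030

0.3030


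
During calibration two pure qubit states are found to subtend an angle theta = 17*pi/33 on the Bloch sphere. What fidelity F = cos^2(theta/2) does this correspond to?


For states separated by angle theta on Bloch sphere:
F = cos^2(theta/2)
theta = 17*pi/33 = 1.6184
theta/2 = 0.8092
cos(theta/2) = 0.6901
F = 0.4762

0.4762


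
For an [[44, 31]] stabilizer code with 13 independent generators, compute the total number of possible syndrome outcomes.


Each stabilizer generator gives a binary (+1 or -1) measurement outcome.
With 13 independent generators:
Total syndromes = 2^13
= 8192

8192


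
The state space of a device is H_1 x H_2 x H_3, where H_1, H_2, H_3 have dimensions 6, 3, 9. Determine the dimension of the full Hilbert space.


dim(H_1 x H_2 x H_3) = 6 * 3 * 9
= 18 * 9
= 162

162


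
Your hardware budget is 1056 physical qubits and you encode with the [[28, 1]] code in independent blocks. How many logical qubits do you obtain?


Each code block uses 28 physical qubits for 1 logical qubit(s).
Number of complete blocks = floor(1056 / 28) = 37
Logical qubits = 37 * 1
= 37

37


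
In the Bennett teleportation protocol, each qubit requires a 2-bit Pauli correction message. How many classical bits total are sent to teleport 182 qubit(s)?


Quantum teleportation requires 2 classical bits per qubit teleported.
182 qubit(s) -> 2 * 182 = 364 classical bits

364


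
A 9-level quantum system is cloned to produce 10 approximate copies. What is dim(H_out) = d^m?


Output space = H^(tensor 10) where dim(H) = 9
dim = 9^10
= 81 (after 2 factors)
= 729 (after 3 factors)
= 6561 (after 4 factors)
= 59049 (after 5 factors)
= 531441 (after 6 factors)
= 4782969 (after 7 factors)
= 43046721 (after 8 factors)
= 387420489 (after 9 factors)
= 3486784401 (after 10 factors)
= 3486784401

3486784401


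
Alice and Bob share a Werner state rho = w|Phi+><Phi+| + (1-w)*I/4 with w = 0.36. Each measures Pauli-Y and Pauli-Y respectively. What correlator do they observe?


|Phi+> = (|00> + |11>)/sqrt(2)
For the pure Bell state, <Y_A Y_B> = -1 (Bell-state Pauli correlator).
The maximally-mixed part I/4 has tr(I/4 * P tensor P) = 0 for any traceless Pauli P.
So <Y_A Y_B>_rho = w * (-1) + (1 - w) * 0
= 0.36 * (-1)
= -0.3600

-0.3600


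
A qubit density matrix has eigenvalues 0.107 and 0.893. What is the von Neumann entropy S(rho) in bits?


S = -p*log2(p) - (1-p)*log2(1-p)
p = 0.1070, 1-p = 0.8930
= -0.1070 * log2(0.1070) - 0.8930 * log2(0.8930)
= -(-0.3450) - (-0.1458)
= 0.4908

0.4908


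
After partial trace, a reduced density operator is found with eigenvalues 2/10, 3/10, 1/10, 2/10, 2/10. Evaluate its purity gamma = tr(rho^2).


tr(rho^2) = sum of eigenvalues squared
= (2/10)^2 + (3/10)^2 + (1/10)^2 + (2/10)^2 + (2/10)^2
= (4 + 9 + 1 + 4 + 4) / 100
= 22/100
= 0.2200

0.2200


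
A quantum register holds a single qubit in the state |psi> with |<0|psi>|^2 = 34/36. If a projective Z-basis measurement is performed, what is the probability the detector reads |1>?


|alpha|^2 = 34/36 = 0.9444
|beta|^2 = 1 - 34/36 = 2/36 = 0.0556
P(|1>) = |beta|^2 = 0.0556

0.0556


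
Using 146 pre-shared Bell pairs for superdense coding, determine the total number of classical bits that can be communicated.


Superdense coding allows 2 classical bits per shared entangled pair.
146 pair(s) -> 2 * 146 = 292 classical bits

292


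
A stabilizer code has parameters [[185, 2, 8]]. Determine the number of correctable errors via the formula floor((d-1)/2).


Code parameters: [[185, 2, 8]], distance d = 8.
Number of correctable errors = floor((d-1)/2)
= floor((8 - 1)/2)
= floor(7/2)
= 3

3


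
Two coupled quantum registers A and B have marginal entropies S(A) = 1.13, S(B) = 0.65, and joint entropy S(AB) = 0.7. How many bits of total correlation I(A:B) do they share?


I(A:B) = S(A) + S(B) - S(AB)
= 1.13 + 0.65 - 0.7
= 1.0800

1.0800


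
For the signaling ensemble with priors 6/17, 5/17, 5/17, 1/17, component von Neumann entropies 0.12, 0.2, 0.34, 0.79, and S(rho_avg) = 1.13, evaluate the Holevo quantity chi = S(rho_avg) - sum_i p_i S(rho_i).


chi = S(rho) - sum_i p_i * S(rho_i)
Weighted entropy = 6/17 * 0.12 + 5/17 * 0.2 + 5/17 * 0.34 + 1/17 * 0.79
= 0.2476
chi = 1.13 - 0.2476
= 0.8824

0.8824


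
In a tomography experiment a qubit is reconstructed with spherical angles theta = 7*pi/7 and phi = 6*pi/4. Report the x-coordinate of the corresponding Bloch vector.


theta = 3.1416, phi = 4.7124
r_x = sin(theta)*cos(phi) = 0.0000 * 0.0000
r_x = 0.0000

0.0000


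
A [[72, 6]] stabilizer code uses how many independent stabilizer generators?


For an [[n,k]] stabilizer code:
Number of stabilizer generators = n - k
= 72 - 6
= 66

66


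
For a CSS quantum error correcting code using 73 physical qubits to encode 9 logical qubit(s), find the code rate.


Code rate R = k/n
= 9/73
= 0.1233

0.1233


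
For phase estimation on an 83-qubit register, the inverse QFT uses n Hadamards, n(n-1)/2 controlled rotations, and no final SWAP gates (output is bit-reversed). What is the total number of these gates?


Hadamard gates: 83
Controlled rotations: n*(n-1)/2 = 83*82/2 = 3403
SWAP gates: 0 (omitted)
Total = 83 + 3403
= 3486

3486


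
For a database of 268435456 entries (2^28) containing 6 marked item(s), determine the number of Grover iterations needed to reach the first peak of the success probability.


After j Grover iterations the success probability is P(j) = sin^2((2j+1)*theta), where sin(theta) = sqrt(k/N).
N = 2^28 = 268435456, k = 6
sin(theta) = sqrt(k/N) = 0.0001495049892
theta = arcsin(sqrt(k/N)) = 0.0001495049897 rad
P(j) reaches its first maximum when (2j+1)*theta is as close as possible to pi/2, i.e. j = round(pi/(4*theta) - 1/2).
pi/(4*theta) - 1/2 = 5252.8241
(For comparison, the common estimate pi/4 * sqrt(N/k) = 5253.3241; the exact maximiser is used here.)
Optimal iterations = 5253

5253


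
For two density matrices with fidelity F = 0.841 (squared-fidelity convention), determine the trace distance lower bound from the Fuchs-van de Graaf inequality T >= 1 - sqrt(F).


Fuchs-van de Graaf (squared-fidelity convention): 1 - sqrt(F) <= T <= sqrt(1 - F).
Lower bound: T >= 1 - sqrt(F)
sqrt(F) = sqrt(0.841) = 0.9171
T >= 1 - 0.9171
T >= 0.0829

0.0829


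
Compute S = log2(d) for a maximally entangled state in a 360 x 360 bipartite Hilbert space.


For a maximally entangled state in d x d:
S = log2(d) = log2(360)
= 8.4919

8.4919


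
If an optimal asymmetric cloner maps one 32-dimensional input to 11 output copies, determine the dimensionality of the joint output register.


Output space = H^(tensor 11) where dim(H) = 32
dim = 32^11
= 1024 (after 2 factors)
= 32768 (after 3 factors)
= 1048576 (after 4 factors)
= 33554432 (after 5 factors)
= 1073741824 (after 6 factors)
= 34359738368 (after 7 factors)
= 1099511627776 (after 8 factors)
= 35184372088832 (after 9 factors)
= 1125899906842624 (after 10 factors)
= 36028797018963968 (after 11 factors)
= 36028797018963968

36028797018963968


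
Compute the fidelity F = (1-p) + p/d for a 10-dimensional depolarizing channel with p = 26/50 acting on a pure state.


F = (1-p) + p/d
= (1 - 0.5200) + 0.5200/10
= 0.4800 + 0.0520
= 0.5320

0.5320


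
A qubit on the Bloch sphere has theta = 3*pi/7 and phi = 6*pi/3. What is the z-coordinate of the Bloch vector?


theta = 1.3464, phi = 6.2832
r_z = cos(theta) = 0.2225

0.2225


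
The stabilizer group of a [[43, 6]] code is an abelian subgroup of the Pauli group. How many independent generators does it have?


For an [[n,k]] stabilizer code:
Number of stabilizer generators = n - k
= 43 - 6
= 37

37


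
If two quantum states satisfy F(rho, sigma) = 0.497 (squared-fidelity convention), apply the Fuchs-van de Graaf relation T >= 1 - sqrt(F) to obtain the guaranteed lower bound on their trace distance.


Fuchs-van de Graaf (squared-fidelity convention): 1 - sqrt(F) <= T <= sqrt(1 - F).
Lower bound: T >= 1 - sqrt(F)
sqrt(F) = sqrt(0.497) = 0.7050
T >= 1 - 0.7050
T >= 0.2950

0.2950


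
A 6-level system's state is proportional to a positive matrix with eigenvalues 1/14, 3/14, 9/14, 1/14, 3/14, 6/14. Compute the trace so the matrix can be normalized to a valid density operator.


tr(M) = sum of eigenvalues
= 1/14 + 3/14 + 9/14 + 1/14 + 3/14 + 6/14
= 23/14
= 1.6429

1.6429


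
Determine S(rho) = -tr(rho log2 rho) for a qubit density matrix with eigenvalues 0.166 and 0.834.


S = -p*log2(p) - (1-p)*log2(1-p)
p = 0.1660, 1-p = 0.8340
= -0.1660 * log2(0.1660) - 0.8340 * log2(0.8340)
= -(-0.4301) - (-0.2184)
= 0.6485

0.6485


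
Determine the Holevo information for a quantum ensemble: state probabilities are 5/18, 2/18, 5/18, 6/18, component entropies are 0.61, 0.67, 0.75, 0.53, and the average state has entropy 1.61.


chi = S(rho) - sum_i p_i * S(rho_i)
Weighted entropy = 5/18 * 0.61 + 2/18 * 0.67 + 5/18 * 0.75 + 6/18 * 0.53
= 0.6289
chi = 1.61 - 0.6289
= 0.9811

0.9811


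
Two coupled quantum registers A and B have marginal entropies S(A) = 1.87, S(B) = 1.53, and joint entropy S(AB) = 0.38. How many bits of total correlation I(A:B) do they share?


I(A:B) = S(A) + S(B) - S(AB)
= 1.87 + 1.53 - 0.38
= 3.0200

3.0200


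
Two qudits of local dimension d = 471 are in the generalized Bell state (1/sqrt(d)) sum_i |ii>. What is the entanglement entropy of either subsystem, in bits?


For a maximally entangled state in d x d:
S = log2(d) = log2(471)
= 8.8796

8.8796


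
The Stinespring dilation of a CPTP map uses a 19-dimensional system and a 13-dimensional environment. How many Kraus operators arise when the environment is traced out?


Tracing out the environment in an orthonormal basis {|i>_E} gives Kraus operators K_i = <i|_E U |0>_E.
Number of Kraus operators = dim(H_env) = d_env
= 13

13


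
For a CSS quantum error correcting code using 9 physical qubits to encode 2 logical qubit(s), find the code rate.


Code rate R = k/n
= 2/9
= 0.2222

0.2222


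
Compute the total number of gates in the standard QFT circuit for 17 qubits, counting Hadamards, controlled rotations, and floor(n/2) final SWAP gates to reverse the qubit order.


Hadamard gates: 17
Controlled rotations: n*(n-1)/2 = 17*16/2 = 136
SWAP gates: floor(n/2) = floor(17/2) = 8
Total = 17 + 136 + 8
= 161

161


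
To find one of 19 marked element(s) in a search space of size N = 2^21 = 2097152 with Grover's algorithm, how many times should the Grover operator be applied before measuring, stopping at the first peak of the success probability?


After j Grover iterations the success probability is P(j) = sin^2((2j+1)*theta), where sin(theta) = sqrt(k/N).
N = 2^21 = 2097152, k = 19
sin(theta) = sqrt(k/N) = 0.003009967775
theta = arcsin(sqrt(k/N)) = 0.00300997232 rad
P(j) reaches its first maximum when (2j+1)*theta is as close as possible to pi/2, i.e. j = round(pi/(4*theta) - 1/2).
pi/(4*theta) - 1/2 = 260.4320
(For comparison, the common estimate pi/4 * sqrt(N/k) = 260.9324; the exact maximiser is used here.)
Optimal iterations = 260

260


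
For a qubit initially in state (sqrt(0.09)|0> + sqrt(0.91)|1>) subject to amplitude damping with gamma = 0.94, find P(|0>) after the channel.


For amplitude damping with parameter gamma on state sqrt(a)|0> + sqrt(b)|1>:
alpha^2 = 0.09, beta^2 = 0.91
P(|0>) = alpha^2 + gamma * beta^2
= 0.09 + 0.94 * 0.91
= 0.09 + 0.8554
= 0.9454

0.9454


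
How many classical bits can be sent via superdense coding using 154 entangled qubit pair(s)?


Superdense coding allows 2 classical bits per shared entangled pair.
154 pair(s) -> 2 * 154 = 308 classical bits

308


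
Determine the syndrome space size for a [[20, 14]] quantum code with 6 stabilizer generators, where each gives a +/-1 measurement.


Each stabilizer generator gives a binary (+1 or -1) measurement outcome.
With 6 independent generators:
Total syndromes = 2^6
= 64

64


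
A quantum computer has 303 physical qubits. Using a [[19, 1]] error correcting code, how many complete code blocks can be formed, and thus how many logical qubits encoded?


Each code block uses 19 physical qubits for 1 logical qubit(s).
Number of complete blocks = floor(303 / 19) = 15
Logical qubits = 15 * 1
= 15

15


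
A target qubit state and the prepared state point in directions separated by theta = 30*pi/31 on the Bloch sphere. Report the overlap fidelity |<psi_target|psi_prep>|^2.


For states separated by angle theta on Bloch sphere:
F = cos^2(theta/2)
theta = 30*pi/31 = 3.0403
theta/2 = 1.5201
cos(theta/2) = 0.0506
F = 0.0026

0.0026


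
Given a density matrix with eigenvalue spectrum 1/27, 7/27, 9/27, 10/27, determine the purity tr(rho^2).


tr(rho^2) = sum of eigenvalues squared
= (1/27)^2 + (7/27)^2 + (9/27)^2 + (10/27)^2
= (1 + 49 + 81 + 100) / 729
= 231/729
= 0.3169

0.3169


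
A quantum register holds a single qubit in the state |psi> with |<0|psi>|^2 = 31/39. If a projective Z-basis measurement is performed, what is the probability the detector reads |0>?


|alpha|^2 = 31/39 = 0.7949
|beta|^2 = 1 - 31/39 = 8/39 = 0.2051
P(|0>) = |alpha|^2 = 0.7949

0.7949


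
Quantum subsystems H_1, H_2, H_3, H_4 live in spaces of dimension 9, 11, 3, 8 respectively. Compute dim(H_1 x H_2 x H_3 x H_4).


dim(H_1 x H_2 x H_3 x H_4) = 9 * 11 * 3 * 8
= 99 * 3 * 8
= 297 * 8
= 2376

2376


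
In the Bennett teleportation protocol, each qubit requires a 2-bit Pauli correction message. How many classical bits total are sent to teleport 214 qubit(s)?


Quantum teleportation requires 2 classical bits per qubit teleported.
214 qubit(s) -> 2 * 214 = 428 classical bits

428


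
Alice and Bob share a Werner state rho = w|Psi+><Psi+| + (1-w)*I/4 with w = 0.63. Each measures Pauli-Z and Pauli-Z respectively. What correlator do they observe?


|Psi+> = (|01> + |10>)/sqrt(2)
For the pure Bell state, <Z_A Z_B> = -1 (Bell-state Pauli correlator).
The maximally-mixed part I/4 has tr(I/4 * P tensor P) = 0 for any traceless Pauli P.
So <Z_A Z_B>_rho = w * (-1) + (1 - w) * 0
= 0.63 * (-1)
= -0.6300

-0.6300


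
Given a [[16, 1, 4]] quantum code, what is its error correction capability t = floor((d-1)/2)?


Code parameters: [[16, 1, 4]], distance d = 4.
Number of correctable errors = floor((d-1)/2)
= floor((4 - 1)/2)
= floor(3/2)
= 1

1


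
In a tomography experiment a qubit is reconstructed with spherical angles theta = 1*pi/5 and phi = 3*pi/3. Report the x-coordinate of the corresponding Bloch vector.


theta = 0.6283, phi = 3.1416
r_x = sin(theta)*cos(phi) = 0.5878 * -1.0000
r_x = -0.5878

-0.5878


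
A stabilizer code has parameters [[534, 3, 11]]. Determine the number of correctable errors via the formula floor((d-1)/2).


Code parameters: [[534, 3, 11]], distance d = 11.
Number of correctable errors = floor((d-1)/2)
= floor((11 - 1)/2)
= floor(10/2)
= 5

5


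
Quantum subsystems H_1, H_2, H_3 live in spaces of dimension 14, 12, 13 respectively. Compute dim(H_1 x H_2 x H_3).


dim(H_1 x H_2 x H_3) = 14 * 12 * 13
= 168 * 13
= 2184

2184


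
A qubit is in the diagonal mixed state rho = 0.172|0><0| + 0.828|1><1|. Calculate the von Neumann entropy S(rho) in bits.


S = -p*log2(p) - (1-p)*log2(1-p)
p = 0.1720, 1-p = 0.8280
= -0.1720 * log2(0.1720) - 0.8280 * log2(0.8280)
= -(-0.4368) - (-0.2255)
= 0.6623

0.6623


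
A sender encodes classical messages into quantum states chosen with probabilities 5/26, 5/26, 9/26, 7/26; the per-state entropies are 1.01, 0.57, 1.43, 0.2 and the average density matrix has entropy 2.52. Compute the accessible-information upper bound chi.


chi = S(rho) - sum_i p_i * S(rho_i)
Weighted entropy = 5/26 * 1.01 + 5/26 * 0.57 + 9/26 * 1.43 + 7/26 * 0.2
= 0.8527
chi = 2.52 - 0.8527
= 1.6673

1.6673


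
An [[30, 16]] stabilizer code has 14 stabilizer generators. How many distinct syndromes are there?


Each stabilizer generator gives a binary (+1 or -1) measurement outcome.
With 14 independent generators:
Total syndromes = 2^14
= 16384

16384


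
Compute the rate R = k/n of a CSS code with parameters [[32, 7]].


Code rate R = k/n
= 7/32
= 0.2188

0.2188


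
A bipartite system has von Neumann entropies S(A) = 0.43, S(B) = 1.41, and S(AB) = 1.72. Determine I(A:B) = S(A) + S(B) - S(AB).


I(A:B) = S(A) + S(B) - S(AB)
= 0.43 + 1.41 - 1.72
= 0.1200

0.1200


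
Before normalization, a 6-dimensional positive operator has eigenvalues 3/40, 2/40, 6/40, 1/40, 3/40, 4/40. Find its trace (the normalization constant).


tr(M) = sum of eigenvalues
= 3/40 + 2/40 + 6/40 + 1/40 + 3/40 + 4/40
= 19/40
= 0.4750

0.4750


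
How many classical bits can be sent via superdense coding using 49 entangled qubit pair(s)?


Superdense coding allows 2 classical bits per shared entangled pair.
49 pair(s) -> 2 * 49 = 98 classical bits

98


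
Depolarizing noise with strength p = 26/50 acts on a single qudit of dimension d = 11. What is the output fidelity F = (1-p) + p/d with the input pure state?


F = (1-p) + p/d
= (1 - 0.5200) + 0.5200/11
= 0.4800 + 0.0473
= 0.5273

0.5273


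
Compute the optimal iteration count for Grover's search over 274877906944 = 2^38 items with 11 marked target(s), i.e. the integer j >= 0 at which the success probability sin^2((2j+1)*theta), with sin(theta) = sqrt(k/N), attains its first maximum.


After j Grover iterations the success probability is P(j) = sin^2((2j+1)*theta), where sin(theta) = sqrt(k/N).
N = 2^38 = 274877906944, k = 11
sin(theta) = sqrt(k/N) = 6.325959759e-06
theta = arcsin(sqrt(k/N)) = 6.325959759e-06 rad
P(j) reaches its first maximum when (2j+1)*theta is as close as possible to pi/2, i.e. j = round(pi/(4*theta) - 1/2).
pi/(4*theta) - 1/2 = 124154.2833
(For comparison, the common estimate pi/4 * sqrt(N/k) = 124154.7833; the exact maximiser is used here.)
Optimal iterations = 124154

124154


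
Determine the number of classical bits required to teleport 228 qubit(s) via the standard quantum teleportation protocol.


Quantum teleportation requires 2 classical bits per qubit teleported.
228 qubit(s) -> 2 * 228 = 456 classical bits

456


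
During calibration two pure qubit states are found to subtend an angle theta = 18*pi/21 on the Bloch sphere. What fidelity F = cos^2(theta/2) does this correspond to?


For states separated by angle theta on Bloch sphere:
F = cos^2(theta/2)
theta = 18*pi/21 = 2.6928
theta/2 = 1.3464
cos(theta/2) = 0.2225
F = 0.0495

0.0495


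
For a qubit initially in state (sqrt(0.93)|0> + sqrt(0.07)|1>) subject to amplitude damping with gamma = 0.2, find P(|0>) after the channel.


For amplitude damping with parameter gamma on state sqrt(a)|0> + sqrt(b)|1>:
alpha^2 = 0.93, beta^2 = 0.07
P(|0>) = alpha^2 + gamma * beta^2
= 0.93 + 0.2 * 0.07
= 0.93 + 0.0140
= 0.9440

0.9440


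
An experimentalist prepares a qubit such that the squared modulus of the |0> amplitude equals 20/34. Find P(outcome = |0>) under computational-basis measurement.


|alpha|^2 = 20/34 = 0.5882
|beta|^2 = 1 - 20/34 = 14/34 = 0.4118
P(|0>) = |alpha|^2 = 0.5882

0.5882


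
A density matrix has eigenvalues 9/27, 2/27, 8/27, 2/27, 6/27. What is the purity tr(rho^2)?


tr(rho^2) = sum of eigenvalues squared
= (9/27)^2 + (2/27)^2 + (8/27)^2 + (2/27)^2 + (6/27)^2
= (81 + 4 + 64 + 4 + 36) / 729
= 189/729
= 0.2593

0.2593


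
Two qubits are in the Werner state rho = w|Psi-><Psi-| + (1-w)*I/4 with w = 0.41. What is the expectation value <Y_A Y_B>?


|Psi-> = (|01> - |10>)/sqrt(2)
For the pure Bell state, <Y_A Y_B> = -1 (Bell-state Pauli correlator).
The maximally-mixed part I/4 has tr(I/4 * P tensor P) = 0 for any traceless Pauli P.
So <Y_A Y_B>_rho = w * (-1) + (1 - w) * 0
= 0.41 * (-1)
= -0.4100

-0.4100


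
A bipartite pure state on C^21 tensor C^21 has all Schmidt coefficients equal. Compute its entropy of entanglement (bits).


For a maximally entangled state in d x d:
S = log2(d) = log2(21)
= 4.3923

4.3923


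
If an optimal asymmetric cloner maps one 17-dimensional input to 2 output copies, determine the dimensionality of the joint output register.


Output space = H^(tensor 2) where dim(H) = 17
dim = 17^2
= 289

289


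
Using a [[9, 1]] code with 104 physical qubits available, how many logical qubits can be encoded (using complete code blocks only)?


Each code block uses 9 physical qubits for 1 logical qubit(s).
Number of complete blocks = floor(104 / 9) = 11
Logical qubits = 11 * 1
= 11

11


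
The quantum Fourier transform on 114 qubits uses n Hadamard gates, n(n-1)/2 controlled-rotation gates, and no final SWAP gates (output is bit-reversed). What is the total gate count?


Hadamard gates: 114
Controlled rotations: n*(n-1)/2 = 114*113/2 = 6441
SWAP gates: 0 (omitted)
Total = 114 + 6441
= 6555

6555


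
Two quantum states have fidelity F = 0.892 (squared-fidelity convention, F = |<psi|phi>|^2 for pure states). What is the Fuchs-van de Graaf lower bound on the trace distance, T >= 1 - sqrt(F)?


Fuchs-van de Graaf (squared-fidelity convention): 1 - sqrt(F) <= T <= sqrt(1 - F).
Lower bound: T >= 1 - sqrt(F)
sqrt(F) = sqrt(0.892) = 0.9445
T >= 1 - 0.9445
T >= 0.0555

0.0555


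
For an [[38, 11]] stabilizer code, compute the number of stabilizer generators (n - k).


For an [[n,k]] stabilizer code:
Number of stabilizer generators = n - k
= 38 - 11
= 27

27


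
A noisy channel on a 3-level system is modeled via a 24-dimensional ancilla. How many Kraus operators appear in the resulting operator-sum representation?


Tracing out the environment in an orthonormal basis {|i>_E} gives Kraus operators K_i = <i|_E U |0>_E.
Number of Kraus operators = dim(H_env) = d_env
= 24

24


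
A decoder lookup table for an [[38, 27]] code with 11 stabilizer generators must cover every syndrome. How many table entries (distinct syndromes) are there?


Each stabilizer generator gives a binary (+1 or -1) measurement outcome.
With 11 independent generators:
Total syndromes = 2^11
= 2048

2048


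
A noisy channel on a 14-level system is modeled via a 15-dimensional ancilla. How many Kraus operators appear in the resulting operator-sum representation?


Tracing out the environment in an orthonormal basis {|i>_E} gives Kraus operators K_i = <i|_E U |0>_E.
Number of Kraus operators = dim(H_env) = d_env
= 15

15


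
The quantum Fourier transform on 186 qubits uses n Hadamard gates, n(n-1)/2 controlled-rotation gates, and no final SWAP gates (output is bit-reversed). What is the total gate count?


Hadamard gates: 186
Controlled rotations: n*(n-1)/2 = 186*185/2 = 17205
SWAP gates: 0 (omitted)
Total = 186 + 17205
= 17391

17391


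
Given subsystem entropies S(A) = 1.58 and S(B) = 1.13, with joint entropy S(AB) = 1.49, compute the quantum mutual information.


I(A:B) = S(A) + S(B) - S(AB)
= 1.58 + 1.13 - 1.49
= 1.2200

1.2200


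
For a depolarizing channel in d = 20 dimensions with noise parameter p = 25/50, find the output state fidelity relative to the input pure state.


F = (1-p) + p/d
= (1 - 0.5000) + 0.5000/20
= 0.5000 + 0.0250
= 0.5250

0.5250


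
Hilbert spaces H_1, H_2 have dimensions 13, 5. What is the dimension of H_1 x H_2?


dim(H_1 x H_2) = 13 * 5
= 65

65


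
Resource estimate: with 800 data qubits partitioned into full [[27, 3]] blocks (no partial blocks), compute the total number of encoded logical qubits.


Each code block uses 27 physical qubits for 3 logical qubit(s).
Number of complete blocks = floor(800 / 27) = 29
Logical qubits = 29 * 3
= 87

87


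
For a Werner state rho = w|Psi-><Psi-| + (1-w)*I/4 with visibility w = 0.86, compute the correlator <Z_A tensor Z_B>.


|Psi-> = (|01> - |10>)/sqrt(2)
For the pure Bell state, <Z_A Z_B> = -1 (Bell-state Pauli correlator).
The maximally-mixed part I/4 has tr(I/4 * P tensor P) = 0 for any traceless Pauli P.
So <Z_A Z_B>_rho = w * (-1) + (1 - w) * 0
= 0.86 * (-1)
= -0.8600

-0.8600


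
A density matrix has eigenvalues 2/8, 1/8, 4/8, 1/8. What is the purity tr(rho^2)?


tr(rho^2) = sum of eigenvalues squared
= (2/8)^2 + (1/8)^2 + (4/8)^2 + (1/8)^2
= (4 + 1 + 16 + 1) / 64
= 22/64
= 0.3438

0.3438


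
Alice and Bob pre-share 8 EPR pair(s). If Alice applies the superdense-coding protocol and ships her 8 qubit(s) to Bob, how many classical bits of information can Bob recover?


Superdense coding allows 2 classical bits per shared entangled pair.
8 pair(s) -> 2 * 8 = 16 classical bits

16


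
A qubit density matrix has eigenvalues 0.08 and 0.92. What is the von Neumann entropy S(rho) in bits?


S = -p*log2(p) - (1-p)*log2(1-p)
p = 0.0800, 1-p = 0.9200
= -0.0800 * log2(0.0800) - 0.9200 * log2(0.9200)
= -(-0.2915) - (-0.1107)
= 0.4022

0.4022


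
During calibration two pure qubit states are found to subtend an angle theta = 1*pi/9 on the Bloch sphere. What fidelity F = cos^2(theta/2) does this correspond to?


For states separated by angle theta on Bloch sphere:
F = cos^2(theta/2)
theta = 1*pi/9 = 0.3491
theta/2 = 0.1745
cos(theta/2) = 0.9848
F = 0.9698

0.9698


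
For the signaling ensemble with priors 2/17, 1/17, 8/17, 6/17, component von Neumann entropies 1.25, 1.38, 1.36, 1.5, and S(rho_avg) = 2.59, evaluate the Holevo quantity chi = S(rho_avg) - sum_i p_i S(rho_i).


chi = S(rho) - sum_i p_i * S(rho_i)
Weighted entropy = 2/17 * 1.25 + 1/17 * 1.38 + 8/17 * 1.36 + 6/17 * 1.5
= 1.3976
chi = 2.59 - 1.3976
= 1.1924

1.1924


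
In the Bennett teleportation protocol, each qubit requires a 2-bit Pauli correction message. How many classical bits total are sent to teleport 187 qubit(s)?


Quantum teleportation requires 2 classical bits per qubit teleported.
187 qubit(s) -> 2 * 187 = 374 classical bits

374


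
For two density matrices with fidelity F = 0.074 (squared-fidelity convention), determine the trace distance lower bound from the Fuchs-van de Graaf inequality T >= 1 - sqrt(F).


Fuchs-van de Graaf (squared-fidelity convention): 1 - sqrt(F) <= T <= sqrt(1 - F).
Lower bound: T >= 1 - sqrt(F)
sqrt(F) = sqrt(0.074) = 0.2720
T >= 1 - 0.2720
T >= 0.7280

0.7280


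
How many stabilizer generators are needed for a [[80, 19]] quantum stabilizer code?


For an [[n,k]] stabilizer code:
Number of stabilizer generators = n - k
= 80 - 19
= 61

61


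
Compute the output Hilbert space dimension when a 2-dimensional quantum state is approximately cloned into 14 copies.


Output space = H^(tensor 14) where dim(H) = 2
dim = 2^14
= 4 (after 2 factors)
= 8 (after 3 factors)
= 16 (after 4 factors)
= 32 (after 5 factors)
= 64 (after 6 factors)
= 128 (after 7 factors)
= 256 (after 8 factors)
= 512 (after 9 factors)
= 1024 (after 10 factors)
= 2048 (after 11 factors)
= 4096 (after 12 factors)
= 8192 (after 13 factors)
= 16384 (after 14 factors)
= 16384

16384


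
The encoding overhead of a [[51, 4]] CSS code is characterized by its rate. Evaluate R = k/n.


Code rate R = k/n
= 4/51
= 0.0784

0.0784


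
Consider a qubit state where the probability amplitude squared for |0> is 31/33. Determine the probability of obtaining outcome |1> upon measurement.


|alpha|^2 = 31/33 = 0.9394
|beta|^2 = 1 - 31/33 = 2/33 = 0.0606
P(|1>) = |beta|^2 = 0.0606

0.0606


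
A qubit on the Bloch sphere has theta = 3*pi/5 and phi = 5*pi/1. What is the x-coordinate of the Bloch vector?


theta = 1.8850, phi = 15.7080
r_x = sin(theta)*cos(phi) = 0.9511 * -1.0000
r_x = -0.9511

-0.9511


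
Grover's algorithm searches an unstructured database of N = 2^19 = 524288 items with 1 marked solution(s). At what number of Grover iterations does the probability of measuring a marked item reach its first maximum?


After j Grover iterations the success probability is P(j) = sin^2((2j+1)*theta), where sin(theta) = sqrt(k/N).
N = 2^19 = 524288, k = 1
sin(theta) = sqrt(k/N) = 0.001381067932
theta = arcsin(sqrt(k/N)) = 0.001381068371 rad
P(j) reaches its first maximum when (2j+1)*theta is as close as possible to pi/2, i.e. j = round(pi/(4*theta) - 1/2).
pi/(4*theta) - 1/2 = 568.1888
(For comparison, the common estimate pi/4 * sqrt(N/k) = 568.6890; the exact maximiser is used here.)
Optimal iterations = 568

568


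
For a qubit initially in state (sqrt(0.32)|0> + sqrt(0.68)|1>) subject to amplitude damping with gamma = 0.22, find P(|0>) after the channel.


For amplitude damping with parameter gamma on state sqrt(a)|0> + sqrt(b)|1>:
alpha^2 = 0.32, beta^2 = 0.68
P(|0>) = alpha^2 + gamma * beta^2
= 0.32 + 0.22 * 0.68
= 0.32 + 0.1496
= 0.4696

0.4696


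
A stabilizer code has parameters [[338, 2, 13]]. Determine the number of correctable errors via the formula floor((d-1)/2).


Code parameters: [[338, 2, 13]], distance d = 13.
Number of correctable errors = floor((d-1)/2)
= floor((13 - 1)/2)
= floor(12/2)
= 6

6


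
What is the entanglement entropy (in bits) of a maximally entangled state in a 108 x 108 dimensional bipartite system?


For a maximally entangled state in d x d:
S = log2(d) = log2(108)
= 6.7549

6.7549


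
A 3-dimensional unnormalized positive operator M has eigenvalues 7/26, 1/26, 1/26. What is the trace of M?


tr(M) = sum of eigenvalues
= 7/26 + 1/26 + 1/26
= 9/26
= 0.3462

0.3462


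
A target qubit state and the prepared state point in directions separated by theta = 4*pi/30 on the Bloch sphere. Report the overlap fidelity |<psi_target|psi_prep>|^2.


For states separated by angle theta on Bloch sphere:
F = cos^2(theta/2)
theta = 4*pi/30 = 0.4189
theta/2 = 0.2094
cos(theta/2) = 0.9781
F = 0.9568

0.9568


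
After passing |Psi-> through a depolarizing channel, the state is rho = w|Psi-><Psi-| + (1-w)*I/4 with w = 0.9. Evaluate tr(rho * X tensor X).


|Psi-> = (|01> - |10>)/sqrt(2)
For the pure Bell state, <X_A X_B> = -1 (Bell-state Pauli correlator).
The maximally-mixed part I/4 has tr(I/4 * P tensor P) = 0 for any traceless Pauli P.
So <X_A X_B>_rho = w * (-1) + (1 - w) * 0
= 0.9 * (-1)
= -0.9000

-0.9000


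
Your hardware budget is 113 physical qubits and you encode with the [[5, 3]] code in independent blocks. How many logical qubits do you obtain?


Each code block uses 5 physical qubits for 3 logical qubit(s).
Number of complete blocks = floor(113 / 5) = 22
Logical qubits = 22 * 3
= 66

66


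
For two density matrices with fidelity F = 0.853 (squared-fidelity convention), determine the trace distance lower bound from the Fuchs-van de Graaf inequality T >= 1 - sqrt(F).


Fuchs-van de Graaf (squared-fidelity convention): 1 - sqrt(F) <= T <= sqrt(1 - F).
Lower bound: T >= 1 - sqrt(F)
sqrt(F) = sqrt(0.853) = 0.9236
T >= 1 - 0.9236
T >= 0.0764

0.0764


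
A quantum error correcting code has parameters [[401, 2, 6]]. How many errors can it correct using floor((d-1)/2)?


Code parameters: [[401, 2, 6]], distance d = 6.
Number of correctable errors = floor((d-1)/2)
= floor((6 - 1)/2)
= floor(5/2)
= 2

2


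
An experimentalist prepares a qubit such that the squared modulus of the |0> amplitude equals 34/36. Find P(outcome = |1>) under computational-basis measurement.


|alpha|^2 = 34/36 = 0.9444
|beta|^2 = 1 - 34/36 = 2/36 = 0.0556
P(|1>) = |beta|^2 = 0.0556

0.0556


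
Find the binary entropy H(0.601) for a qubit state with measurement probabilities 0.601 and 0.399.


S = -p*log2(p) - (1-p)*log2(1-p)
p = 0.6010, 1-p = 0.3990
= -0.6010 * log2(0.6010) - 0.3990 * log2(0.3990)
= -(-0.4415) - (-0.5289)
= 0.9704

0.9704


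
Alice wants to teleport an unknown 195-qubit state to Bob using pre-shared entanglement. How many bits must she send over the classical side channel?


Quantum teleportation requires 2 classical bits per qubit teleported.
195 qubit(s) -> 2 * 195 = 390 classical bits

390


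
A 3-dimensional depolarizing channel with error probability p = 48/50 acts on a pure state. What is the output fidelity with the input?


F = (1-p) + p/d
= (1 - 0.9600) + 0.9600/3
= 0.0400 + 0.3200
= 0.3600

0.3600


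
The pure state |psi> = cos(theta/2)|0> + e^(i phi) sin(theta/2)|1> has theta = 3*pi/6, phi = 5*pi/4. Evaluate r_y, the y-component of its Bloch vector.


theta = 1.5708, phi = 3.9270
r_y = sin(theta)*sin(phi) = 1.0000 * -0.7071
r_y = -0.7071

-0.7071


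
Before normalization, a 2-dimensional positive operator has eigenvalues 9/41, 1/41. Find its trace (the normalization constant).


tr(M) = sum of eigenvalues
= 9/41 + 1/41
= 10/41
= 0.2439

0.2439


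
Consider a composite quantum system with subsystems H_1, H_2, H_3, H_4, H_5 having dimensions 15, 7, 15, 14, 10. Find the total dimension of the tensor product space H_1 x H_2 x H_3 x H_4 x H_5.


dim(H_1 x H_2 x H_3 x H_4 x H_5) = 15 * 7 * 15 * 14 * 10
= 105 * 15 * 14 * 10
= 1575 * 14 * 10
= 22050 * 10
= 220500

220500


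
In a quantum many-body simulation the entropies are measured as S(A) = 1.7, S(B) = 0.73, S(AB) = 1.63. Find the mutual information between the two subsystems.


I(A:B) = S(A) + S(B) - S(AB)
= 1.7 + 0.73 - 1.63
= 0.8000

0.8000


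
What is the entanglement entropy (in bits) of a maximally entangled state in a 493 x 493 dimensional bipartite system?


For a maximally entangled state in d x d:
S = log2(d) = log2(493)
= 8.9454

8.9454


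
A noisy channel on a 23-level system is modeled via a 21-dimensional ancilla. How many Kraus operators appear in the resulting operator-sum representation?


Tracing out the environment in an orthonormal basis {|i>_E} gives Kraus operators K_i = <i|_E U |0>_E.
Number of Kraus operators = dim(H_env) = d_env
= 21

21


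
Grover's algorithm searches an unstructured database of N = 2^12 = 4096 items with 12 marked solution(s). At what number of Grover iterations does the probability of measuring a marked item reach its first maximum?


After j Grover iterations the success probability is P(j) = sin^2((2j+1)*theta), where sin(theta) = sqrt(k/N).
N = 2^12 = 4096, k = 12
sin(theta) = sqrt(k/N) = 0.05412658774
theta = arcsin(sqrt(k/N)) = 0.05415305164 rad
P(j) reaches its first maximum when (2j+1)*theta is as close as possible to pi/2, i.e. j = round(pi/(4*theta) - 1/2).
pi/(4*theta) - 1/2 = 14.0033
(For comparison, the common estimate pi/4 * sqrt(N/k) = 14.5104; the exact maximiser is used here.)
Optimal iterations = 14

14


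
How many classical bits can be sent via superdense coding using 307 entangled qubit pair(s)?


Superdense coding allows 2 classical bits per shared entangled pair.
307 pair(s) -> 2 * 307 = 614 classical bits

614


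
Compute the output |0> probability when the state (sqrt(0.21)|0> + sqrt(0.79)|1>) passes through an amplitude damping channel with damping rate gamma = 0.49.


For amplitude damping with parameter gamma on state sqrt(a)|0> + sqrt(b)|1>:
alpha^2 = 0.21, beta^2 = 0.79
P(|0>) = alpha^2 + gamma * beta^2
= 0.21 + 0.49 * 0.79
= 0.21 + 0.3871
= 0.5971

0.5971


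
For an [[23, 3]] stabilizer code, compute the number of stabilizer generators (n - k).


For an [[n,k]] stabilizer code:
Number of stabilizer generators = n - k
= 23 - 3
= 20

20


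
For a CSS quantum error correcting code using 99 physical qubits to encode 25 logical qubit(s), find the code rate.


Code rate R = k/n
= 25/99
= 0.2525

0.2525


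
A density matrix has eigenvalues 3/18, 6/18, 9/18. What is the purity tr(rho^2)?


tr(rho^2) = sum of eigenvalues squared
= (3/18)^2 + (6/18)^2 + (9/18)^2
= (9 + 36 + 81) / 324
= 126/324
= 0.3889

0.3889


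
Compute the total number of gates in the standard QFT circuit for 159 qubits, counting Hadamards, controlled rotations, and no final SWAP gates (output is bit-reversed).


Hadamard gates: 159
Controlled rotations: n*(n-1)/2 = 159*158/2 = 12561
SWAP gates: 0 (omitted)
Total = 159 + 12561
= 12720

12720


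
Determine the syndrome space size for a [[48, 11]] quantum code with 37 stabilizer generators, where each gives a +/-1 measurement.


Each stabilizer generator gives a binary (+1 or -1) measurement outcome.
With 37 independent generators:
Total syndromes = 2^37
= 137438953472

137438953472


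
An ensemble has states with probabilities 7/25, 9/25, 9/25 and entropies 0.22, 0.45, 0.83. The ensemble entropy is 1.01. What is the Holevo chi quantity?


chi = S(rho) - sum_i p_i * S(rho_i)
Weighted entropy = 7/25 * 0.22 + 9/25 * 0.45 + 9/25 * 0.83
= 0.5224
chi = 1.01 - 0.5224
= 0.4876

0.4876


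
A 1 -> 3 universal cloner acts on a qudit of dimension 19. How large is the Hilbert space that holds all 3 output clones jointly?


Output space = H^(tensor 3) where dim(H) = 19
dim = 19^3
= 361 (after 2 factors)
= 6859 (after 3 factors)
= 6859

6859


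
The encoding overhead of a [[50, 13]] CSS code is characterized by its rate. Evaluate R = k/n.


Code rate R = k/n
= 13/50
= 0.2600

0.2600


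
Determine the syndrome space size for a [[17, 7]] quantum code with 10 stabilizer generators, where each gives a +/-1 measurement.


Each stabilizer generator gives a binary (+1 or -1) measurement outcome.
With 10 independent generators:
Total syndromes = 2^10
= 1024

1024


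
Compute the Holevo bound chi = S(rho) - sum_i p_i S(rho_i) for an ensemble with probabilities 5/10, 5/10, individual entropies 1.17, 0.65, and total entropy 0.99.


chi = S(rho) - sum_i p_i * S(rho_i)
Weighted entropy = 5/10 * 1.17 + 5/10 * 0.65
= 0.9100
chi = 0.99 - 0.9100
= 0.0800

0.0800


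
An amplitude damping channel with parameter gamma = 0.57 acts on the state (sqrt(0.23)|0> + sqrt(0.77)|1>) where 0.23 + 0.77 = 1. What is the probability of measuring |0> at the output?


For amplitude damping with parameter gamma on state sqrt(a)|0> + sqrt(b)|1>:
alpha^2 = 0.23, beta^2 = 0.77
P(|0>) = alpha^2 + gamma * beta^2
= 0.23 + 0.57 * 0.77
= 0.23 + 0.4389
= 0.6689

0.6689


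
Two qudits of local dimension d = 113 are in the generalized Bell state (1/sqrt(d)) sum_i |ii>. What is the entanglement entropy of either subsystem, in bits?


For a maximally entangled state in d x d:
S = log2(d) = log2(113)
= 6.8202

6.8202


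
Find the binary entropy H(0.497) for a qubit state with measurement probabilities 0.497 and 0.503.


S = -p*log2(p) - (1-p)*log2(1-p)
p = 0.4970, 1-p = 0.5030
= -0.4970 * log2(0.4970) - 0.5030 * log2(0.5030)
= -(-0.5013) - (-0.4987)
= 1.0000

1.0000


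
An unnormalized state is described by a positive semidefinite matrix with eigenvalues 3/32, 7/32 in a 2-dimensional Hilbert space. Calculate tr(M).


tr(M) = sum of eigenvalues
= 3/32 + 7/32
= 10/32
= 0.3125

0.3125


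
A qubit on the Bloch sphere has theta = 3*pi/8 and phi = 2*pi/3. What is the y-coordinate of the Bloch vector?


theta = 1.1781, phi = 2.0944
r_y = sin(theta)*sin(phi) = 0.9239 * 0.8660
r_y = 0.8001

0.8001


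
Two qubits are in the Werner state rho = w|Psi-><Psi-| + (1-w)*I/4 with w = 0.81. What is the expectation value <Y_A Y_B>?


|Psi-> = (|01> - |10>)/sqrt(2)
For the pure Bell state, <Y_A Y_B> = -1 (Bell-state Pauli correlator).
The maximally-mixed part I/4 has tr(I/4 * P tensor P) = 0 for any traceless Pauli P.
So <Y_A Y_B>_rho = w * (-1) + (1 - w) * 0
= 0.81 * (-1)
= -0.8100

-0.8100
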